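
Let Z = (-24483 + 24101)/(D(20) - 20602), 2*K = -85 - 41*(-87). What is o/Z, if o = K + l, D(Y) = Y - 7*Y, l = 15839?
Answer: 182146380/191 ≈ 9.5365e+5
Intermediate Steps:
K = 1741 (K = (-85 - 41*(-87))/2 = (-85 + 3567)/2 = (½)*3482 = 1741)
D(Y) = -6*Y
o = 17580 (o = 1741 + 15839 = 17580)
Z = 191/10361 (Z = (-24483 + 24101)/(-6*20 - 20602) = -382/(-120 - 20602) = -382/(-20722) = -382*(-1/20722) = 191/10361 ≈ 0.018435)
o/Z = 17580/(191/10361) = 17580*(10361/191) = 182146380/191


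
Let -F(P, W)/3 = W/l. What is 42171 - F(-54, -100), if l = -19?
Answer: 801549/19 ≈ 42187.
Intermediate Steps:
F(P, W) = 3*W/19 (F(P, W) = -3*W/(-19) = -3*W*(-1)/19 = -(-3)*W/19 = 3*W/19)
42171 - F(-54, -100) = 42171 - 3*(-100)/19 = 42171 - 1*(-300/19) = 42171 + 300/19 = 801549/19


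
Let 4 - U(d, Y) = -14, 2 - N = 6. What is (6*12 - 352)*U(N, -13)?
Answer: -5040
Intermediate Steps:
N = -4 (N = 2 - 1*6 = 2 - 6 = -4)
U(d, Y) = 18 (U(d, Y) = 4 - 1*(-14) = 4 + 14 = 18)
(6*12 - 352)*U(N, -13) = (6*12 - 352)*18 = (72 - 352)*18 = -280*18 = -5040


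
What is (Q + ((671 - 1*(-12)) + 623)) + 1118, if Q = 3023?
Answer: 5447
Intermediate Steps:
(Q + ((671 - 1*(-12)) + 623)) + 1118 = (3023 + ((671 - 1*(-12)) + 623)) + 1118 = (3023 + ((671 + 12) + 623)) + 1118 = (3023 + (683 + 623)) + 1118 = (3023 + 1306) + 1118 = 4329 + 1118 = 5447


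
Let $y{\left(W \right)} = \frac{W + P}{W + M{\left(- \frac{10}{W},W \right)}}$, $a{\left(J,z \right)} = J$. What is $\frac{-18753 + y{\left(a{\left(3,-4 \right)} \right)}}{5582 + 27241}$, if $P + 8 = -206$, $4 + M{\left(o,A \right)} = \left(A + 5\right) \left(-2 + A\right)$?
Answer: $- \frac{131482}{229761} \approx -0.57226$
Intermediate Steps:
$M{\left(o,A \right)} = -4 + \left(-2 + A\right) \left(5 + A\right)$ ($M{\left(o,A \right)} = -4 + \left(A + 5\right) \left(-2 + A\right) = -4 + \left(5 + A\right) \left(-2 + A\right) = -4 + \left(-2 + A\right) \left(5 + A\right)$)
$P = -214$ ($P = -8 - 206 = -214$)
$y{\left(W \right)} = \frac{-214 + W}{-14 + W^{2} + 4 W}$ ($y{\left(W \right)} = \frac{W - 214}{W + \left(-14 + W^{2} + 3 W\right)} = \frac{-214 + W}{-14 + W^{2} + 4 W}$)
$\frac{-18753 + y{\left(a{\left(3,-4 \right)} \right)}}{5582 + 27241} = \frac{-18753 + \frac{-214 + 3}{-14 + 3^{2} + 4 \cdot 3}}{5582 + 27241} = \frac{-18753 + \frac{1}{-14 + 9 + 12} \left(-211\right)}{32823} = \left(-18753 + \frac{1}{7} \left(-211\right)\right) \frac{1}{32823} = \left(-18753 - \frac{211}{7}\right) \frac{1}{32823} = \left(- \frac{131482}{7}\right) \frac{1}{32823} = - \frac{131482}{229761}$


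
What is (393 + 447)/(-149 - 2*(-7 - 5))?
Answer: -168/25 ≈ -6.7200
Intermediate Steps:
(393 + 447)/(-149 - 2*(-7 - 5)) = 840/(-149 - 2*(-12)) = 840/(-149 + 24) = 840/(-125) = 840*(-1/125) = -168/25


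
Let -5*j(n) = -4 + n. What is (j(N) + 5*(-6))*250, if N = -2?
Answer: -7200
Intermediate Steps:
j(n) = ⅘ - n/5 (j(n) = -(-4 + n)/5 = ⅘ - n/5)
(j(N) + 5*(-6))*250 = ((⅘ - ⅕*(-2)) + 5*(-6))*250 = ((⅘ + ⅖) - 30)*250 = (6/5 - 30)*250 = -144/5*250 = -7200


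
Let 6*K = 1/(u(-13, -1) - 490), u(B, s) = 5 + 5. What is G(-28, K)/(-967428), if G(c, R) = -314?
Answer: 157/483714 ≈ 0.00032457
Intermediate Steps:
u(B, s) = 10
K = -1/2880 (K = 1/(6*(10 - 490)) = (⅙)/(-480) = (⅙)*(-1/480) = -1/2880 ≈ -0.00034722)
G(-28, K)/(-967428) = -314/(-967428) = -314*(-1/967428) = 157/483714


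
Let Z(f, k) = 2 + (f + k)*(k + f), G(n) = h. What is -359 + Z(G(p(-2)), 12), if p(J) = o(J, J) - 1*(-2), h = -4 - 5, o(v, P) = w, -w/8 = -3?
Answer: -348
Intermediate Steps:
w = 24 (w = -8*(-3) = 24)
o(v, P) = 24
h = -9
p(J) = 26 (p(J) = 24 - 1*(-2) = 24 + 2 = 26)
G(n) = -9
Z(f, k) = 2 + (f + k)² (Z(f, k) = 2 + (f + k)*(f + k) = 2 + (f + k)²)
-359 + Z(G(p(-2)), 12) = -359 + (2 + (-9 + 12)²) = -359 + (2 + 3²) = -359 + (2 + 9) = -359 + 11 = -348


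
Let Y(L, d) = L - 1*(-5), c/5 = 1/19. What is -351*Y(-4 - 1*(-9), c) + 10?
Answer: -3500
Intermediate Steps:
c = 5/19 ≈ 0.26316
Y(L, d) = 5 + L (Y(L, d) = L + 5 = 5 + L)
-351*Y(-4 - 1*(-9), c) + 10 = -351*(5 + (-4 - 1*(-9))) + 10 = -351*(5 + (-4 + 9)) + 10 = -351*(5 + 5) + 10 = -351*10 + 10 = -3510 + 10 = -3500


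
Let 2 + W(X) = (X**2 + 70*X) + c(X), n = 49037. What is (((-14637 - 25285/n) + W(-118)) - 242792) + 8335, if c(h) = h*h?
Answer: -11254409081/49037 ≈ -2.2951e+5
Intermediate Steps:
c(h) = h**2
W(X) = -2 + 2*X**2 + 70*X (W(X) = -2 + ((X**2 + 70*X) + X**2) = -2 + (2*X**2 + 70*X) = -2 + 2*X**2 + 70*X)
(((-14637 - 25285/n) + W(-118)) - 242792) + 8335 = (((-14637 - 25285/49037) + (-2 + 2*(-118)**2 + 70*(-118))) - 242792) + 8335 = (((-14637 - 25285*1/49037) + (-2 + 2*13924 - 8260)) - 242792) + 8335 = (((-14637 - 25285/49037) + (-2 + 27848 - 8260)) - 242792) + 8335 = ((-717779854/49037 + 19586) - 242792) + 8335 = (242658828/49037 - 242792) + 8335 = -11663132476/49037 + 8335 = -11254409081/49037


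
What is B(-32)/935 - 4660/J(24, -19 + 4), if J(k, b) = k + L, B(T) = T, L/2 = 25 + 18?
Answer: -39642/935 ≈ -42.398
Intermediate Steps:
L = 86 (L = 2*(25 + 18) = 2*43 = 86)
J(k, b) = 86 + k (J(k, b) = k + 86 = 86 + k)
B(-32)/935 - 4660/J(24, -19 + 4) = -32/935 - 4660/(86 + 24) = -32*1/935 - 4660/110 = -32/935 - 4660*1/110 = -32/935 - 466/11 = -39642/935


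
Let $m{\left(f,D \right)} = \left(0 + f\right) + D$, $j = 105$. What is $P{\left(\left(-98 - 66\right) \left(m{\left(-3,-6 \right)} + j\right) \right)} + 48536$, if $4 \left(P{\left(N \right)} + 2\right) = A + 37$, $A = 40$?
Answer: $\frac{194213}{4} \approx 48553.0$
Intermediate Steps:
$m{\left(f,D \right)} = D + f$ ($m{\left(f,D \right)} = f + D = D + f$)
$P{\left(N \right)} = \frac{69}{4}$ ($P{\left(N \right)} = -2 + \frac{40 + 37}{4} = -2 + \frac{1}{4} \cdot 77 = -2 + \frac{77}{4} = \frac{69}{4}$)
$P{\left(\left(-98 - 66\right) \left(m{\left(-3,-6 \right)} + j\right) \right)} + 48536 = \frac{69}{4} + 48536 = \frac{194213}{4}$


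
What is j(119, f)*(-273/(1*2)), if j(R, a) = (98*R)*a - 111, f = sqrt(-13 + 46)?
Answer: 30303/2 - 1591863*sqrt(33) ≈ -9.1294e+6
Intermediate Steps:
f = sqrt(33) ≈ 5.7446
j(R, a) = -111 + 98*R*a (j(R, a) = 98*R*a - 111 = -111 + 98*R*a)
j(119, f)*(-273/(1*2)) = (-111 + 98*119*sqrt(33))*(-273/(1*2)) = (-111 + 11662*sqrt(33))*(-273/2) = 30303/2 - 1591863*sqrt(33)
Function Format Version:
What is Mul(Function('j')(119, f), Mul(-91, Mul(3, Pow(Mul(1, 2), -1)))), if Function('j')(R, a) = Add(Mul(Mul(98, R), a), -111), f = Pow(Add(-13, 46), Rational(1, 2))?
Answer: Add(Rational(30303, 2), Mul(-1591863, Pow(33, Rational(1, 2)))) ≈ -9.1294e+6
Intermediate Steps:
f = Pow(33, Rational(1, 2)) ≈ 5.7446
Function('j')(R, a) = Add(-111, Mul(98, R, a)) (Function('j')(R, a) = Add(Mul(98, R, a), -111) = Add(-111, Mul(98, R, a)))
Mul(Function('j')(119, f), Mul(-91, Mul(3, Pow(Mul(1, 2), -1)))) = Mul(Add(-111, Mul(98, 119, Pow(33, Rational(1, 2)))), Mul(-91, Mul(3, Pow(Mul(1, 2), -1)))) = Mul(Add(-111, Mul(11662, Pow(33, Rational(1, 2)))), Mul(-91, Mul(3, Pow(2, -1)))) = Mul(Add(-111, Mul(11662, Pow(33, Rational(1, 2)))), Mul(-91, Mul(3, Rational(1, 2)))) = Mul(Add(-111, Mul(11662, Pow(33, Rational(1, 2)))), Mul(-91, Rational(3, 2))) = Mul(Add(-111, Mul(11662, Pow(33, Rational(1, 2)))), Rational(-273, 2)) = Add(Rational(30303, 2), Mul(-1591863, Pow(33, Rational(1, 2))))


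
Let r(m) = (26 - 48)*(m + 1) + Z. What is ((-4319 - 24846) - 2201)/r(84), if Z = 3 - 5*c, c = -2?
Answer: 31366/1857 ≈ 16.891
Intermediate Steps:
Z = 13 (Z = 3 - 5*(-2) = 3 + 10 = 13)
r(m) = -9 - 22*m (r(m) = (26 - 48)*(m + 1) + 13 = -22*(1 + m) + 13 = (-22 - 22*m) + 13 = -9 - 22*m)
((-4319 - 24846) - 2201)/r(84) = ((-4319 - 24846) - 2201)/(-9 - 22*84) = (-29165 - 2201)/(-9 - 1848) = -31366/(-1857) = -31366*(-1/1857) = 31366/1857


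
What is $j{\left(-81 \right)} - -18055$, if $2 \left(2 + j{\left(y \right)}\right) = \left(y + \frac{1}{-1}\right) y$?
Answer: $21374$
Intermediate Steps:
$j{\left(y \right)} = -2 + \frac{y \left(-1 + y\right)}{2}$ ($j{\left(y \right)} = -2 + \frac{\left(y + \frac{1}{-1}\right) y}{2} = -2 + \frac{\left(y - 1\right) y}{2} = -2 + \frac{\left(-1 + y\right) y}{2} = -2 + \frac{y \left(-1 + y\right)}{2}$)
$j{\left(-81 \right)} - -18055 = \left(-2 + \frac{\left(-81\right)^{2}}{2} - - \frac{81}{2}\right) - -18055 = \left(-2 + \frac{1}{2} \cdot 6561 + \frac{81}{2}\right) + 18055 = \left(-2 + \frac{6561}{2} + \frac{81}{2}\right) + 18055 = 3319 + 18055 = 21374$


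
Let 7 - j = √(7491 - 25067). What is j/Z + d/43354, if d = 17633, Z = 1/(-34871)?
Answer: -10582563705/43354 + 906646*I*√26 ≈ -2.441e+5 + 4.623e+6*I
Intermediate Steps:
j = 7 - 26*I*√26 (j = 7 - √(7491 - 25067) = 7 - √(-17576) = 7 - 26*I*√26 ≈ 7.0 - 132.57*I)
Z = -1/34871 ≈ -2.8677e-5
j/Z + d/43354 = (7 - 26*I*√26)/(-1/34871) + 17633/43354 = (7 - 26*I*√26)*(-34871) + 17633*(1/43354) = (-244097 + 906646*I*√26) + 17633/43354 = -10582563705/43354 + 906646*I*√26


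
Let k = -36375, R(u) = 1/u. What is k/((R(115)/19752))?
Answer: -82625085000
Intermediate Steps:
k/((R(115)/19752)) = -36375/(1/(115*19752)) = -36375/((1/115)*(1/19752)) = -36375/1/2271480 = -36375*2271480 = -82625085000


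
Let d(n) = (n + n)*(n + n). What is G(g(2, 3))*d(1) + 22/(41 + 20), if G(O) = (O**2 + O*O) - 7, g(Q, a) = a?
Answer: 2706/61 ≈ 44.361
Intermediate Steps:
d(n) = 4*n**2 (d(n) = (2*n)*(2*n) = 4*n**2)
G(O) = -7 + 2*O**2 (G(O) = (O**2 + O**2) - 7 = 2*O**2 - 7 = -7 + 2*O**2)
G(g(2, 3))*d(1) + 22/(41 + 20) = (-7 + 2*3**2)*(4*1**2) + 22/(41 + 20) = (-7 + 2*9)*(4*1) + 22/61 = (-7 + 18)*4 + 22*(1/61) = 11*4 + 22/61 = 44 + 22/61 = 2706/61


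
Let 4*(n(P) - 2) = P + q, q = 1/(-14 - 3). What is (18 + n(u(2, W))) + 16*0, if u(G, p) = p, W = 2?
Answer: 1393/68 ≈ 20.485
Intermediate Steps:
q = -1/17 (q = 1/(-17) = -1/17 ≈ -0.058824)
n(P) = 135/68 + P/4 (n(P) = 2 + (P - 1/17)/4 = 2 + (-1/17 + P)/4 = 2 + (-1/68 + P/4) = 135/68 + P/4)
(18 + n(u(2, W))) + 16*0 = (18 + (135/68 + (1/4)*2)) + 16*0 = (18 + (135/68 + 1/2)) + 0 = (18 + 169/68) + 0 = 1393/68 + 0 = 1393/68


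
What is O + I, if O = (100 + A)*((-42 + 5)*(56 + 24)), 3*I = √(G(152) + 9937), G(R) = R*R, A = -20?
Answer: -236800 + √33041/3 ≈ -2.3674e+5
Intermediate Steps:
G(R) = R²
I = √33041/3 (I = √(152² + 9937)/3 = √(23104 + 9937)/3 = √33041/3 ≈ 60.591)
O = -236800 (O = (100 - 20)*((-42 + 5)*(56 + 24)) = 80*(-37*80) = 80*(-2960) = -236800)
O + I = -236800 + √33041/3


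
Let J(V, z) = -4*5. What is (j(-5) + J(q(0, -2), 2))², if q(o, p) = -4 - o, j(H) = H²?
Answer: 25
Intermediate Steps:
J(V, z) = -20
(j(-5) + J(q(0, -2), 2))² = ((-5)² - 20)² = (25 - 20)² = 5² = 25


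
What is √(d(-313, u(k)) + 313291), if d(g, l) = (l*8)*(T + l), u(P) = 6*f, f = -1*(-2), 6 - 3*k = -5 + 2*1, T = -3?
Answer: √314155 ≈ 560.50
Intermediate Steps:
k = 3 (k = 2 - (-5 + 2*1)/3 = 2 - (-5 + 2)/3 = 2 - ⅓*(-3) = 2 + 1 = 3)
f = 2
u(P) = 12 (u(P) = 6*2 = 12)
d(g, l) = 8*l*(-3 + l) (d(g, l) = (l*8)*(-3 + l) = (8*l)*(-3 + l) = 8*l*(-3 + l))
√(d(-313, u(k)) + 313291) = √(8*12*(-3 + 12) + 313291) = √(8*12*9 + 313291) = √(864 + 313291) = √314155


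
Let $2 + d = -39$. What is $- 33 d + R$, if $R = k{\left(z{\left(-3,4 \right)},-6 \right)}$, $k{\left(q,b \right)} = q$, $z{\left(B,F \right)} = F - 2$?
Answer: $1355$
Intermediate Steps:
$z{\left(B,F \right)} = -2 + F$
$d = -41$ ($d = -2 - 39 = -41$)
$R = 2$ ($R = -2 + 4 = 2$)
$- 33 d + R = \left(-33\right) \left(-41\right) + 2 = 1353 + 2 = 1355$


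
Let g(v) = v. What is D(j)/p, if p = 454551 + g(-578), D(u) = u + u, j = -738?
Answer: -1476/453973 ≈ -0.0032513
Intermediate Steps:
D(u) = 2*u
p = 453973 (p = 454551 - 578 = 453973)
D(j)/p = (2*(-738))/453973 = -1476*1/453973 = -1476/453973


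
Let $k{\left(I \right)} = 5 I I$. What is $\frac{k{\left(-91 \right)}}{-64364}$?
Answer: $- \frac{41405}{64364} \approx -0.64329$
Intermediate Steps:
$k{\left(I \right)} = 5 I^{2}$
$\frac{k{\left(-91 \right)}}{-64364} = \frac{5 \left(-91\right)^{2}}{-64364} = 5 \cdot 8281 \left(- \frac{1}{64364}\right) = 41405 \left(- \frac{1}{64364}\right) = - \frac{41405}{64364}$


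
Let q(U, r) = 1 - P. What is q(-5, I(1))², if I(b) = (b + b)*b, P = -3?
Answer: 16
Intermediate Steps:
I(b) = 2*b² (I(b) = (2*b)*b = 2*b²)
q(U, r) = 4 (q(U, r) = 1 - 1*(-3) = 1 + 3 = 4)
q(-5, I(1))² = 4² = 16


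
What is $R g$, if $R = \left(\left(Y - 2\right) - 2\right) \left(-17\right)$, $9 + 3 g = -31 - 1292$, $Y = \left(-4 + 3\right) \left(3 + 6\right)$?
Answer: $-98124$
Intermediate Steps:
$Y = -9$ ($Y = \left(-1\right) 9 = -9$)
$g = -444$ ($g = -3 + \frac{-31 - 1292}{3} = -3 + \frac{1}{3} \left(-1323\right) = -3 - 441 = -444$)
$R = 221$ ($R = \left(\left(-9 - 2\right) - 2\right) \left(-17\right) = \left(-11 - 2\right) \left(-17\right) = \left(-13\right) \left(-17\right) = 221$)
$R g = 221 \left(-444\right) = -98124$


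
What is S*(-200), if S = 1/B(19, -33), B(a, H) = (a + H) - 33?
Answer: 200/47 ≈ 4.2553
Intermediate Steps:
B(a, H) = -33 + H + a (B(a, H) = (H + a) - 33 = -33 + H + a)
S = -1/47 (S = 1/(-33 - 33 + 19) = 1/(-47) = -1/47 ≈ -0.021277)
S*(-200) = -1/47*(-200) = 200/47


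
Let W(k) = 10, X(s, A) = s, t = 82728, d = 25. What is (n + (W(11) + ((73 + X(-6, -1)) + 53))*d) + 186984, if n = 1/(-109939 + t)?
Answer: 5176457373/27211 ≈ 1.9023e+5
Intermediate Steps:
n = -1/27211 (n = 1/(-109939 + 82728) = 1/(-27211) = -1/27211 ≈ -3.6750e-5)
(n + (W(11) + ((73 + X(-6, -1)) + 53))*d) + 186984 = (-1/27211 + (10 + ((73 - 6) + 53))*25) + 186984 = (-1/27211 + (10 + (67 + 53))*25) + 186984 = (-1/27211 + (10 + 120)*25) + 186984 = (-1/27211 + 130*25) + 186984 = (-1/27211 + 3250) + 186984 = 88435749/27211 + 186984 = 5176457373/27211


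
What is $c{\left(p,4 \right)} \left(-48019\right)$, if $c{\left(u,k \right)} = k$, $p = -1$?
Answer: $-192076$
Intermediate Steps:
$c{\left(p,4 \right)} \left(-48019\right) = 4 \left(-48019\right) = -192076$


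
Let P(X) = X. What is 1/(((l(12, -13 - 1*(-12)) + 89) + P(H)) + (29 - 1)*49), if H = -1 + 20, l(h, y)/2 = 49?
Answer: 1/1578 ≈ 0.00063371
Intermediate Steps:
l(h, y) = 98 (l(h, y) = 2*49 = 98)
H = 19
1/(((l(12, -13 - 1*(-12)) + 89) + P(H)) + (29 - 1)*49) = 1/(((98 + 89) + 19) + (29 - 1)*49) = 1/((187 + 19) + 28*49) = 1/(206 + 1372) = 1/1578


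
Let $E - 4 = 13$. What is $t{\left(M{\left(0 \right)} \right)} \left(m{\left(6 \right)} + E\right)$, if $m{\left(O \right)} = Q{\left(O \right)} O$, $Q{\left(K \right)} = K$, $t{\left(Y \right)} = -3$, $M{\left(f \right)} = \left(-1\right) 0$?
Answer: $-159$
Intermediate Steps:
$M{\left(f \right)} = 0$
$E = 17$ ($E = 4 + 13 = 17$)
$m{\left(O \right)} = O^{2}$ ($m{\left(O \right)} = O O = O^{2}$)
$t{\left(M{\left(0 \right)} \right)} \left(m{\left(6 \right)} + E\right) = - 3 \left(6^{2} + 17\right) = - 3 \left(36 + 17\right) = \left(-3\right) 53 = -159$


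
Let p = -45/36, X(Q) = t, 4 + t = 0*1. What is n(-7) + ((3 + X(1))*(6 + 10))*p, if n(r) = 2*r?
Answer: 6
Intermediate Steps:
t = -4 (t = -4 + 0*1 = -4 + 0 = -4)
X(Q) = -4
p = -5/4 (p = -45*1/36 = -5/4 ≈ -1.2500)
n(-7) + ((3 + X(1))*(6 + 10))*p = 2*(-7) + ((3 - 4)*(6 + 10))*(-5/4) = -14 - 1*16*(-5/4) = -14 - 16*(-5/4) = -14 + 20 = 6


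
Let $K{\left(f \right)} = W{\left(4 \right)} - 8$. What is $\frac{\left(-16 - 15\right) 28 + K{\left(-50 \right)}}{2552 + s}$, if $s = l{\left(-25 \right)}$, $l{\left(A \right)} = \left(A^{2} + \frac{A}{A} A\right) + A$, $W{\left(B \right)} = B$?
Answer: $- \frac{872}{3127} \approx -0.27886$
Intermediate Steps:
$l{\left(A \right)} = A^{2} + 2 A$ ($l{\left(A \right)} = \left(A^{2} + 1 A\right) + A = \left(A^{2} + A\right) + A = \left(A + A^{2}\right) + A = A^{2} + 2 A$)
$s = 575$ ($s = - 25 \left(2 - 25\right) = \left(-25\right) \left(-23\right) = 575$)
$K{\left(f \right)} = -4$ ($K{\left(f \right)} = 4 - 8 = -4$)
$\frac{\left(-16 - 15\right) 28 + K{\left(-50 \right)}}{2552 + s} = \frac{\left(-16 - 15\right) 28 - 4}{2552 + 575} = \frac{\left(-31\right) 28 - 4}{3127} = \left(-868 - 4\right) \frac{1}{3127} = \left(-872\right) \frac{1}{3127} = - \frac{872}{3127}$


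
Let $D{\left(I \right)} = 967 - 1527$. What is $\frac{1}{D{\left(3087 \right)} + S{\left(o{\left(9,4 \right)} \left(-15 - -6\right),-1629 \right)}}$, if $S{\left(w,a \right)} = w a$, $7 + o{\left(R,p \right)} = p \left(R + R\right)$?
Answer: $\frac{1}{952405} \approx 1.05 \cdot 10^{-6}$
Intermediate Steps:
$o{\left(R,p \right)} = -7 + 2 R p$ ($o{\left(R,p \right)} = -7 + p \left(R + R\right) = -7 + p 2 R = -7 + 2 R p$)
$D{\left(I \right)} = -560$
$S{\left(w,a \right)} = a w$
$\frac{1}{D{\left(3087 \right)} + S{\left(o{\left(9,4 \right)} \left(-15 - -6\right),-1629 \right)}} = \frac{1}{-560 - 1629 \left(-7 + 2 \cdot 9 \cdot 4\right) \left(-15 - -6\right)} = \frac{1}{-560 - 1629 \left(-7 + 72\right) \left(-15 + 6\right)} = \frac{1}{-560 - 1629 \cdot 65 \left(-9\right)} = \frac{1}{-560 - -952965} = \frac{1}{-560 + 952965} = \frac{1}{952405}$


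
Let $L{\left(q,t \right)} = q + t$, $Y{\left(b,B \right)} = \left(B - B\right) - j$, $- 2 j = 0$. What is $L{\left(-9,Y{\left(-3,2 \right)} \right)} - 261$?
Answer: $-270$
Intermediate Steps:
$j = 0$ ($j = \left(- \frac{1}{2}\right) 0 = 0$)
$Y{\left(b,B \right)} = 0$ ($Y{\left(b,B \right)} = \left(B - B\right) - 0 = 0 + 0 = 0$)
$L{\left(-9,Y{\left(-3,2 \right)} \right)} - 261 = \left(-9 + 0\right) - 261 = -9 - 261 = -270$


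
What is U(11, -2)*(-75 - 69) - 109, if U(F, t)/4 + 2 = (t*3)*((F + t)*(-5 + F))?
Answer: 187667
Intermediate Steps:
U(F, t) = -8 + 12*t*(-5 + F)*(F + t) (U(F, t) = -8 + 4*((t*3)*((F + t)*(-5 + F))) = -8 + 4*((3*t)*((-5 + F)*(F + t))) = -8 + 4*(3*t*(-5 + F)*(F + t)) = -8 + 12*t*(-5 + F)*(F + t))
U(11, -2)*(-75 - 69) - 109 = (-8 - 60*(-2)² - 60*11*(-2) + 12*11*(-2)² + 12*(-2)*11²)*(-75 - 69) - 109 = (-8 - 60*4 + 1320 + 12*11*4 + 12*(-2)*121)*(-144) - 109 = (-8 - 240 + 1320 + 528 - 2904)*(-144) - 109 = -1304*(-144) - 109 = 187776 - 109 = 187667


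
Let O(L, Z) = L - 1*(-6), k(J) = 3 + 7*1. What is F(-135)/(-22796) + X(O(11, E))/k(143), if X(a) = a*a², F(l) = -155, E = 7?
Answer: 55999149/113980 ≈ 491.31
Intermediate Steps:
k(J) = 10 (k(J) = 3 + 7 = 10)
O(L, Z) = 6 + L (O(L, Z) = L + 6 = 6 + L)
X(a) = a³
F(-135)/(-22796) + X(O(11, E))/k(143) = -155/(-22796) + (6 + 11)³/10 = -155*(-1/22796) + 17³*(⅒) = 155/22796 + 4913*(⅒) = 155/22796 + 4913/10 = 55999149/113980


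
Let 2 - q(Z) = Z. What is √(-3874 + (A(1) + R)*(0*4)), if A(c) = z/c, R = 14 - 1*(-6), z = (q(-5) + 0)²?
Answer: I*√3874 ≈ 62.241*I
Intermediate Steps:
q(Z) = 2 - Z
z = 49 (z = ((2 - 1*(-5)) + 0)² = ((2 + 5) + 0)² = (7 + 0)² = 7² = 49)
R = 20 (R = 14 + 6 = 20)
A(c) = 49/c
√(-3874 + (A(1) + R)*(0*4)) = √(-3874 + (49/1 + 20)*(0*4)) = √(-3874 + (49*1 + 20)*0) = √(-3874 + (49 + 20)*0) = √(-3874 + 69*0) = √(-3874 + 0) = √(-3874) = I*√3874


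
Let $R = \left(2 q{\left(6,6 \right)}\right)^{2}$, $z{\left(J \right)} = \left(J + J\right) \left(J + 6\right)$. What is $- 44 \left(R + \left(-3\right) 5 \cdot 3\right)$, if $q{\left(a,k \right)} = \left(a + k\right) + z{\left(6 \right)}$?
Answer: $-4281156$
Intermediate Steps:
$z{\left(J \right)} = 2 J \left(6 + J\right)$
$q{\left(a,k \right)} = 144 + a + k$ ($q{\left(a,k \right)} = \left(a + k\right) + 2 \cdot 6 \left(6 + 6\right) = \left(a + k\right) + 2 \cdot 6 \cdot 12 = \left(a + k\right) + 144 = 144 + a + k$)
$R = 97344$ ($R = \left(2 \left(144 + 6 + 6\right)\right)^{2} = \left(2 \cdot 156\right)^{2} = 312^{2} = 97344$)
$- 44 \left(R + \left(-3\right) 5 \cdot 3\right) = - 44 \left(97344 + \left(-3\right) 5 \cdot 3\right) = - 44 \left(97344 - 45\right) = \left(-44\right) 97299 = -4281156$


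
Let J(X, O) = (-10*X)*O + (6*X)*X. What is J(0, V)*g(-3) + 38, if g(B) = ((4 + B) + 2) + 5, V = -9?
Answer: 38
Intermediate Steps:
J(X, O) = 6*X² - 10*O*X (J(X, O) = -10*O*X + 6*X² = 6*X² - 10*O*X)
g(B) = 11 + B (g(B) = (6 + B) + 5 = 11 + B)
J(0, V)*g(-3) + 38 = (2*0*(-5*(-9) + 3*0))*(11 - 3) + 38 = (2*0*(45 + 0))*8 + 38 = (2*0*45)*8 + 38 = 0*8 + 38 = 0 + 38 = 38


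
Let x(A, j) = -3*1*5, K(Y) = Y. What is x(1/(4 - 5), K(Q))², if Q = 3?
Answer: 225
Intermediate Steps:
x(A, j) = -15 (x(A, j) = -3*5 = -15)
x(1/(4 - 5), K(Q))² = (-15)² = 225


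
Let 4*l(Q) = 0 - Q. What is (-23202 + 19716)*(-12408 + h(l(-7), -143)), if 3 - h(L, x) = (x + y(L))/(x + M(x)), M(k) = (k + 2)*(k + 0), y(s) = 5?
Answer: 30919321269/715 ≈ 4.3244e+7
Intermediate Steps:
l(Q) = -Q/4 (l(Q) = (0 - Q)/4 = (-Q)/4 = -Q/4)
M(k) = k*(2 + k) (M(k) = (2 + k)*k = k*(2 + k))
h(L, x) = 3 - (5 + x)/(x + x*(2 + x)) (h(L, x) = 3 - (x + 5)/(x + x*(2 + x)) = 3 - (5 + x)/(x + x*(2 + x)))
(-23202 + 19716)*(-12408 + h(l(-7), -143)) = (-23202 + 19716)*(-12408 + (-5 + 3*(-143)**2 + 8*(-143))/((-143)*(3 - 143))) = -3486*(-12408 - 1/143*(-5 + 3*20449 - 1144)/(-140)) = -3486*(-12408 - 1/143*(-1/140)*(-5 + 61347 - 1144)) = -3486*(-12408 - 1/143*(-1/140)*60198) = -3486*(-12408 + 30099/10010) = -3486*(-124173981/10010) = 30919321269/715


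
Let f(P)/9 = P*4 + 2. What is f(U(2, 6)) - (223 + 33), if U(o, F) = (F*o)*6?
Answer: 2354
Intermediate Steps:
U(o, F) = 6*F*o
f(P) = 18 + 36*P (f(P) = 9*(P*4 + 2) = 9*(4*P + 2) = 9*(2 + 4*P) = 18 + 36*P)
f(U(2, 6)) - (223 + 33) = (18 + 36*(6*6*2)) - (223 + 33) = (18 + 36*72) - 1*256 = (18 + 2592) - 256 = 2610 - 256 = 2354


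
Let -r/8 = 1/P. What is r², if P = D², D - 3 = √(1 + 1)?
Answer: 64/(3 + √2)⁴ ≈ 0.16856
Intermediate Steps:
D = 3 + √2 (D = 3 + √(1 + 1) = 3 + √2 ≈ 4.4142)
P = (3 + √2)² ≈ 19.485
r = -8/(3 + √2)² ≈ -0.41057
r² = (-8/(3 + √2)²)² = 64/(3 + √2)⁴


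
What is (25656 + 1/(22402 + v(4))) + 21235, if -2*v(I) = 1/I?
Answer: 8403570573/179215 ≈ 46891.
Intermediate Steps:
v(I) = -1/(2*I)
(25656 + 1/(22402 + v(4))) + 21235 = (25656 + 1/(22402 - 1/2/4)) + 21235 = (25656 + 1/(22402 - 1/2*1/4)) + 21235 = (25656 + 1/(22402 - 1/8)) + 21235 = (25656 + 1/(179215/8)) + 21235 = (25656 + 8/179215) + 21235 = 4597940048/179215 + 21235 = 8403570573/179215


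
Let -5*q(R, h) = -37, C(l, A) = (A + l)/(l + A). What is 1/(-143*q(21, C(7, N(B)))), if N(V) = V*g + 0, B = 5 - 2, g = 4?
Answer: -5/5291 ≈ -0.00094500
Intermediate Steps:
B = 3
N(V) = 4*V (N(V) = V*4 + 0 = 4*V + 0 = 4*V)
C(l, A) = 1 (C(l, A) = (A + l)/(A + l) = 1)
q(R, h) = 37/5 (q(R, h) = -1/5*(-37) = 37/5)
1/(-143*q(21, C(7, N(B)))) = 1/(-143*37/5) = 1/(-5291/5) = -5/5291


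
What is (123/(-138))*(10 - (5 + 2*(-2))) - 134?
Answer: -6533/46 ≈ -142.02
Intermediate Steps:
(123/(-138))*(10 - (5 + 2*(-2))) - 134 = (123*(-1/138))*(10 - (5 - 4)) - 134 = -41*(10 - 1*1)/46 - 134 = -41*(10 - 1)/46 - 134 = -41/46*9 - 134 = -369/46 - 134 = -6533/46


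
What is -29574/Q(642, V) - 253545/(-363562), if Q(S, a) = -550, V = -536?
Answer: 5445716169/99979550 ≈ 54.468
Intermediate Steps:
-29574/Q(642, V) - 253545/(-363562) = -29574/(-550) - 253545/(-363562) = -29574*(-1/550) - 253545*(-1/363562) = 14787/275 + 253545/363562 = 5445716169/99979550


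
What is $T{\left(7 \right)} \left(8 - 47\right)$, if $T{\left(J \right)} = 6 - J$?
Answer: $39$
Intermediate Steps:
$T{\left(7 \right)} \left(8 - 47\right) = \left(6 - 7\right) \left(8 - 47\right) = \left(6 - 7\right) \left(-39\right) = \left(-1\right) \left(-39\right) = 39$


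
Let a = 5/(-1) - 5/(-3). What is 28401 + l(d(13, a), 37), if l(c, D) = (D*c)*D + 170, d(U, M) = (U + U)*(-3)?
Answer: -78211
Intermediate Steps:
a = -10/3 (a = 5*(-1) - 5*(-⅓) = -5 + 5/3 = -10/3 ≈ -3.3333)
d(U, M) = -6*U (d(U, M) = (2*U)*(-3) = -6*U)
l(c, D) = 170 + c*D² (l(c, D) = c*D² + 170 = 170 + c*D²)
28401 + l(d(13, a), 37) = 28401 + (170 - 6*13*37²) = 28401 + (170 - 78*1369) = 28401 + (170 - 106782) = 28401 - 106612 = -78211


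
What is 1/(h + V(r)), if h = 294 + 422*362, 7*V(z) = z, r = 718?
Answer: 7/1072124 ≈ 6.5291e-6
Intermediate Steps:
V(z) = z/7
h = 153058 (h = 294 + 152764 = 153058)
1/(h + V(r)) = 1/(153058 + (⅐)*718) = 1/(153058 + 718/7) = 1/(1072124/7) = 7/1072124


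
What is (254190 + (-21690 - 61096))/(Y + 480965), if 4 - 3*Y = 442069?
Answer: 1174/2285 ≈ 0.51379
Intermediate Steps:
Y = -147355 (Y = 4/3 - ⅓*442069 = 4/3 - 442069/3 = -147355)
(254190 + (-21690 - 61096))/(Y + 480965) = (254190 + (-21690 - 61096))/(-147355 + 480965) = (254190 - 82786)/333610 = 171404*(1/333610) = 1174/2285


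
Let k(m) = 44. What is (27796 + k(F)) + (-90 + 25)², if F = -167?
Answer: 32065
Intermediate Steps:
(27796 + k(F)) + (-90 + 25)² = (27796 + 44) + (-90 + 25)² = 27840 + (-65)² = 27840 + 4225 = 32065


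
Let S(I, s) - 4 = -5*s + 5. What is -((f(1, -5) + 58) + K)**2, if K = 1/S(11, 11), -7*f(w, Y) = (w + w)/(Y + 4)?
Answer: -351975121/103684 ≈ -3394.7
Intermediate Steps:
S(I, s) = 9 - 5*s (S(I, s) = 4 + (-5*s + 5) = 4 + (5 - 5*s) = 9 - 5*s)
f(w, Y) = -2*w/(7*(4 + Y)) (f(w, Y) = -(w + w)/(7*(Y + 4)) = -2*w/(7*(4 + Y)))
K = -1/46 (K = 1/(9 - 5*11) = 1/(9 - 55) = 1/(-46) = -1/46 ≈ -0.021739)
-((f(1, -5) + 58) + K)**2 = -((-2*1/(28 + 7*(-5)) + 58) - 1/46)**2 = -((-2*1/(28 - 35) + 58) - 1/46)**2 = -((-2*1/(-7) + 58) - 1/46)**2 = -((-2*1*(-1/7) + 58) - 1/46)**2 = -((2/7 + 58) - 1/46)**2 = -(408/7 - 1/46)**2 = -(18761/322)**2 = -1*351975121/103684 = -351975121/103684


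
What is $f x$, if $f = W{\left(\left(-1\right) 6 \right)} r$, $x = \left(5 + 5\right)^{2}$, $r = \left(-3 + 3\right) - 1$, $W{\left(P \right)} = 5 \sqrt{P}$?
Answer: $- 500 i \sqrt{6} \approx - 1224.7 i$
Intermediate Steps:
$r = -1$ ($r = 0 - 1 = -1$)
$x = 100$ ($x = 10^{2} = 100$)
$f = - 5 i \sqrt{6}$ ($f = 5 \sqrt{\left(-1\right) 6} \left(-1\right) = 5 \sqrt{-6} \left(-1\right) = 5 i \sqrt{6} \left(-1\right) = - 5 i \sqrt{6} \approx - 12.247 i$)
$f x = - 5 i \sqrt{6} \cdot 100 = - 500 i \sqrt{6}$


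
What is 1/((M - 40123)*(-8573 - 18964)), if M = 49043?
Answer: -1/245630040 ≈ -4.0712e-9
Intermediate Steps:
1/((M - 40123)*(-8573 - 18964)) = 1/((49043 - 40123)*(-8573 - 18964)) = 1/(8920*(-27537)) = 1/(-245630040) = -1/245630040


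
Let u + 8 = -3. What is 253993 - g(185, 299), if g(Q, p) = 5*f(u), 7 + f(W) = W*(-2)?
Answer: 253918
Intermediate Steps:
u = -11 (u = -8 - 3 = -11)
f(W) = -7 - 2*W (f(W) = -7 + W*(-2) = -7 - 2*W)
g(Q, p) = 75 (g(Q, p) = 5*(-7 - 2*(-11)) = 5*(-7 + 22) = 5*15 = 75)
253993 - g(185, 299) = 253993 - 1*75 = 253993 - 75 = 253918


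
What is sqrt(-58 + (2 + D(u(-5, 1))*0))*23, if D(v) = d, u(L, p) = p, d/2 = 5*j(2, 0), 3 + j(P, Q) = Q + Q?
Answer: 46*I*sqrt(14) ≈ 172.12*I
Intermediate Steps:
j(P, Q) = -3 + 2*Q (j(P, Q) = -3 + (Q + Q) = -3 + 2*Q)
d = -30 (d = 2*(5*(-3 + 2*0)) = 2*(5*(-3 + 0)) = 2*(5*(-3)) = 2*(-15) = -30)
D(v) = -30
sqrt(-58 + (2 + D(u(-5, 1))*0))*23 = sqrt(-58 + (2 - 30*0))*23 = sqrt(-58 + (2 + 0))*23 = sqrt(-58 + 2)*23 = sqrt(-56)*23 = (2*I*sqrt(14))*23 = 46*I*sqrt(14)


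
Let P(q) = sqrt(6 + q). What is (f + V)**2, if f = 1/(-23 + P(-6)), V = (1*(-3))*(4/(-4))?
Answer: 4624/529 ≈ 8.7410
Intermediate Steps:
V = 3 (V = -12*(-1)/4 = -3*(-1) = 3)
f = -1/23 (f = 1/(-23 + sqrt(6 - 6)) = 1/(-23 + sqrt(0)) = 1/(-23 + 0) = 1/(-23) = -1/23 ≈ -0.043478)
(f + V)**2 = (-1/23 + 3)**2 = (68/23)**2 = 4624/529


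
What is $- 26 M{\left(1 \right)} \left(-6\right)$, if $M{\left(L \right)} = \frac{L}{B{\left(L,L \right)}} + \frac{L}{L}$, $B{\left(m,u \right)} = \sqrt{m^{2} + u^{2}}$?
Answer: $156 + 78 \sqrt{2} \approx 266.31$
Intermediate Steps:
$M{\left(L \right)} = 1 + \frac{L \sqrt{2}}{2 \sqrt{L^{2}}}$ ($M{\left(L \right)} = \frac{L}{\sqrt{L^{2} + L^{2}}} + \frac{L}{L} = \frac{L}{\sqrt{2 L^{2}}} + 1 = \frac{L}{\sqrt{2} \sqrt{L^{2}}} + 1 = L \frac{\sqrt{2}}{2 \sqrt{L^{2}}} + 1 = \frac{L \sqrt{2}}{2 \sqrt{L^{2}}} + 1 = 1 + \frac{L \sqrt{2}}{2 \sqrt{L^{2}}}$)
$- 26 M{\left(1 \right)} \left(-6\right) = - 26 \left(1 + \frac{1}{2} \cdot 1 \sqrt{2} \frac{1}{\sqrt{1^{2}}}\right) \left(-6\right) = - 26 \left(1 + \frac{1}{2} \cdot 1 \sqrt{2} \frac{1}{\sqrt{1}}\right) \left(-6\right) = - 26 \left(1 + \frac{1}{2} \cdot 1 \sqrt{2} \cdot 1\right) \left(-6\right) = - 26 \left(1 + \frac{\sqrt{2}}{2}\right) \left(-6\right) = \left(-26 - 13 \sqrt{2}\right) \left(-6\right) = 156 + 78 \sqrt{2}$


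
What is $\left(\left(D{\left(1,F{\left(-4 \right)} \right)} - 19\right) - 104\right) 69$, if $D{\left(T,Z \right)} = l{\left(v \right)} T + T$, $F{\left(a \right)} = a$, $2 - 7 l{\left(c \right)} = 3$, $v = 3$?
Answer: $- \frac{58995}{7} \approx -8427.9$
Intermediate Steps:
$l{\left(c \right)} = - \frac{1}{7}$ ($l{\left(c \right)} = \frac{2}{7} - \frac{3}{7} = - \frac{1}{7}$)
$D{\left(T,Z \right)} = \frac{6 T}{7}$ ($D{\left(T,Z \right)} = - \frac{T}{7} + T = \frac{6 T}{7}$)
$\left(\left(D{\left(1,F{\left(-4 \right)} \right)} - 19\right) - 104\right) 69 = \left(\left(\frac{6}{7} \cdot 1 - 19\right) - 104\right) 69 = \left(\left(\frac{6}{7} - 19\right) - 104\right) 69 = \left(- \frac{127}{7} - 104\right) 69 = \left(- \frac{855}{7}\right) 69 = - \frac{58995}{7}$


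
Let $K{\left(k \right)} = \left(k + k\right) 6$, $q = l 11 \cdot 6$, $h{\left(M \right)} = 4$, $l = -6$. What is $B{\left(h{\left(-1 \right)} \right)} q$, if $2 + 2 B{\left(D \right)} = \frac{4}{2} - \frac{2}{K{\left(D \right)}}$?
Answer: $\frac{33}{4} \approx 8.25$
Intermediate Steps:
$q = -396$ ($q = \left(-6\right) 11 \cdot 6 = \left(-66\right) 6 = -396$)
$K{\left(k \right)} = 12 k$ ($K{\left(k \right)} = 2 k 6 = 12 k$)
$B{\left(D \right)} = - \frac{1}{12 D}$ ($B{\left(D \right)} = -1 + \frac{\frac{4}{2} - \frac{2}{12 D}}{2} = -1 + \frac{4 \cdot \frac{1}{2} - 2 \frac{1}{12 D}}{2} = -1 + \frac{2 - \frac{1}{6 D}}{2} = -1 + \left(1 - \frac{1}{12 D}\right) = - \frac{1}{12 D}$)
$B{\left(h{\left(-1 \right)} \right)} q = - \frac{1}{12 \cdot 4} \left(-396\right) = \left(- \frac{1}{12}\right) \frac{1}{4} \left(-396\right) = \left(- \frac{1}{48}\right) \left(-396\right) = \frac{33}{4}$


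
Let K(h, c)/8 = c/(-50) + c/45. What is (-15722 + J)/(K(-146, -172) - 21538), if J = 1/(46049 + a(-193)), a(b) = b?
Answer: 162213306975/222252017728 ≈ 0.72986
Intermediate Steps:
K(h, c) = 4*c/225 (K(h, c) = 8*(c/(-50) + c/45) = 8*(c*(-1/50) + c*(1/45)) = 8*(-c/50 + c/45) = 8*(c/450) = 4*c/225)
J = 1/45856 (J = 1/(46049 - 193) = 1/45856 ≈ 2.1807e-5)
(-15722 + J)/(K(-146, -172) - 21538) = (-15722 + 1/45856)/((4/225)*(-172) - 21538) = -720948031/(45856*(-688/225 - 21538)) = -720948031/(45856*(-4846738/225)) = -720948031/45856*(-225/4846738) = 162213306975/222252017728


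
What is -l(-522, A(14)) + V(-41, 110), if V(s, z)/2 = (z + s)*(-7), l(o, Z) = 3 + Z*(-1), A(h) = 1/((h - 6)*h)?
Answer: -108527/112 ≈ -968.99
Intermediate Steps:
A(h) = 1/(h*(-6 + h)) (A(h) = 1/((-6 + h)*h) = 1/(h*(-6 + h)))
l(o, Z) = 3 - Z
V(s, z) = -14*s - 14*z (V(s, z) = 2*((z + s)*(-7)) = 2*((s + z)*(-7)) = 2*(-7*s - 7*z) = -14*s - 14*z)
-l(-522, A(14)) + V(-41, 110) = -(3 - 1/(14*(-6 + 14))) + (-14*(-41) - 14*110) = -(3 - 1/(14*8)) + (574 - 1540) = -(3 - 1/(14*8)) - 966 = -(3 - 1*1/112) - 966 = -(3 - 1/112) - 966 = -1*335/112 - 966 = -335/112 - 966 = -108527/112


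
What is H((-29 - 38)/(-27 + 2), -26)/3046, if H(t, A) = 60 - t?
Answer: 1433/76150 ≈ 0.018818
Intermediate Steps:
H((-29 - 38)/(-27 + 2), -26)/3046 = (60 - (-29 - 38)/(-27 + 2))/3046 = (60 - (-67)/(-25))*(1/3046) = (60 - (-67)*(-1)/25)*(1/3046) = (60 - 1*67/25)*(1/3046) = (60 - 67/25)*(1/3046) = (1433/25)*(1/3046) = 1433/76150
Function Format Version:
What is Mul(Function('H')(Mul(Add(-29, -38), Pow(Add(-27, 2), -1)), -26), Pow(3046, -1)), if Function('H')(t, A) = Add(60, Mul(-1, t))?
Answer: Rational(1433, 76150) ≈ 0.018818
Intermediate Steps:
Mul(Function('H')(Mul(Add(-29, -38), Pow(Add(-27, 2), -1)), -26), Pow(3046, -1)) = Mul(Add(60, Mul(-1, Mul(Add(-29, -38), Pow(Add(-27, 2), -1)))), Pow(3046, -1)) = Mul(Add(60, Mul(-1, Mul(-67, Pow(-25, -1)))), Rational(1, 3046)) = Mul(Add(60, Mul(-1, Mul(-67, Rational(-1, 25)))), Rational(1, 3046)) = Mul(Add(60, Mul(-1, Rational(67, 25))), Rational(1, 3046)) = Mul(Add(60, Rational(-67, 25)), Rational(1, 3046)) = Mul(Rational(1433, 25), Rational(1, 3046)) = Rational(1433, 76150)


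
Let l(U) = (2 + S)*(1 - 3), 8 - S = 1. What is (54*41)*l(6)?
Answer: -39852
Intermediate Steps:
S = 7 (S = 8 - 1*1 = 8 - 1 = 7)
l(U) = -18 (l(U) = (2 + 7)*(1 - 3) = 9*(-2) = -18)
(54*41)*l(6) = (54*41)*(-18) = 2214*(-18) = -39852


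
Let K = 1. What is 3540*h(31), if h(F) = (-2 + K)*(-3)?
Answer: 10620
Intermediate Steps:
h(F) = 3 (h(F) = (-2 + 1)*(-3) = -1*(-3) = 3)
3540*h(31) = 3540*3 = 10620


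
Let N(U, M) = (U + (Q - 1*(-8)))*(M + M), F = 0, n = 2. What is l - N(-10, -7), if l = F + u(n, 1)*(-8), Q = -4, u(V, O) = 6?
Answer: -132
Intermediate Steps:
N(U, M) = 2*M*(4 + U) (N(U, M) = (U + (-4 - 1*(-8)))*(M + M) = (U + (-4 + 8))*(2*M) = (U + 4)*(2*M) = (4 + U)*(2*M) = 2*M*(4 + U))
l = -48 (l = 0 + 6*(-8) = 0 - 48 = -48)
l - N(-10, -7) = -48 - 2*(-7)*(4 - 10) = -48 - 2*(-7)*(-6) = -48 - 1*84 = -48 - 84 = -132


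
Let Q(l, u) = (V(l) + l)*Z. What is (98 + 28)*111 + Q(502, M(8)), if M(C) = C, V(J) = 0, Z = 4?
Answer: 15994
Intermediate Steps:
Q(l, u) = 4*l (Q(l, u) = (0 + l)*4 = l*4 = 4*l)
(98 + 28)*111 + Q(502, M(8)) = (98 + 28)*111 + 4*502 = 126*111 + 2008 = 13986 + 2008 = 15994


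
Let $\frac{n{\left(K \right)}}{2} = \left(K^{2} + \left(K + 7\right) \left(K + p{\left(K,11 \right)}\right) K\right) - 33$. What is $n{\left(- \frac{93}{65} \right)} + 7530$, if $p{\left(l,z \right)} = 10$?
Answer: $\frac{2013421446}{274625} \approx 7331.5$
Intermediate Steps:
$n{\left(K \right)} = -66 + 2 K^{2} + 2 K \left(7 + K\right) \left(10 + K\right)$ ($n{\left(K \right)} = 2 \left(\left(K^{2} + \left(K + 7\right) \left(K + 10\right) K\right) - 33\right) = 2 \left(\left(K^{2} + \left(7 + K\right) \left(10 + K\right) K\right) - 33\right) = 2 \left(\left(K^{2} + K \left(7 + K\right) \left(10 + K\right)\right) - 33\right) = 2 \left(-33 + K^{2} + K \left(7 + K\right) \left(10 + K\right)\right) = -66 + 2 K^{2} + 2 K \left(7 + K\right) \left(10 + K\right)$)
$n{\left(- \frac{93}{65} \right)} + 7530 = \left(-66 + 2 \left(- \frac{93}{65}\right)^{3} + 36 \left(- \frac{93}{65}\right)^{2} + 140 \left(- \frac{93}{65}\right)\right) + 7530 = \left(-66 + 2 \left(- \frac{804357}{274625}\right) + 36 \cdot \frac{8649}{4225} - \frac{2604}{13}\right) + 7530 = \left(-66 - \frac{1608714}{274625} + \frac{311364}{4225} - \frac{2604}{13}\right) + 7530 = - \frac{54504804}{274625} + 7530 = \frac{2013421446}{274625}$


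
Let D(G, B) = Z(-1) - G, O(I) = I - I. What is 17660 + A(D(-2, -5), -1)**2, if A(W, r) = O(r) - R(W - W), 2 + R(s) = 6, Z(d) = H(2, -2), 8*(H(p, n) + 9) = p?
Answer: 17676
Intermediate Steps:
H(p, n) = -9 + p/8
Z(d) = -35/4 (Z(d) = -9 + (1/8)*2 = -9 + 1/4 = -35/4)
R(s) = 4 (R(s) = -2 + 6 = 4)
O(I) = 0
D(G, B) = -35/4 - G
A(W, r) = -4 (A(W, r) = 0 - 1*4 = 0 - 4 = -4)
17660 + A(D(-2, -5), -1)**2 = 17660 + (-4)**2 = 17660 + 16 = 17676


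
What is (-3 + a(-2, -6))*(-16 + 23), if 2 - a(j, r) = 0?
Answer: -7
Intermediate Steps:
a(j, r) = 2 (a(j, r) = 2 - 1*0 = 2 + 0 = 2)
(-3 + a(-2, -6))*(-16 + 23) = (-3 + 2)*(-16 + 23) = -1*7 = -7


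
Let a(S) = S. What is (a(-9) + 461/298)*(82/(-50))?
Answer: 91061/7450 ≈ 12.223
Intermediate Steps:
(a(-9) + 461/298)*(82/(-50)) = (-9 + 461/298)*(82/(-50)) = (-9 + 461*(1/298))*(82*(-1/50)) = (-9 + 461/298)*(-41/25) = -2221/298*(-41/25) = 91061/7450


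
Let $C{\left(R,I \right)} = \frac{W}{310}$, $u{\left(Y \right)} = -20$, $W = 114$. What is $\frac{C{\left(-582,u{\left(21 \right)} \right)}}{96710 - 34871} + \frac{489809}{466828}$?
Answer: $\frac{1564955971867}{1491522462420} \approx 1.0492$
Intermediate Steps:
$C{\left(R,I \right)} = \frac{57}{155}$ ($C{\left(R,I \right)} = \frac{114}{310} = 114 \cdot \frac{1}{310} = \frac{57}{155}$)
$\frac{C{\left(-582,u{\left(21 \right)} \right)}}{96710 - 34871} + \frac{489809}{466828} = \frac{57}{155 \left(96710 - 34871\right)} + \frac{489809}{466828} = \frac{57}{155 \left(96710 - 34871\right)} + 489809 \cdot \frac{1}{466828} = \frac{57}{155 \cdot 61839} + \frac{489809}{466828} = \frac{57}{155} \cdot \frac{1}{61839} + \frac{489809}{466828} = \frac{19}{3195015} + \frac{489809}{466828} = \frac{1564955971867}{1491522462420}$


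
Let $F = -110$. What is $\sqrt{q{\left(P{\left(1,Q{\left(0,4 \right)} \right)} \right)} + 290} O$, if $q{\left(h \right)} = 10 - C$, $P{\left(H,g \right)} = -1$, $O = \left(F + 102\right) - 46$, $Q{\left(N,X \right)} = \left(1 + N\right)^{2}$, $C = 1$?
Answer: $- 54 \sqrt{299} \approx -933.75$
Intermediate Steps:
$O = -54$ ($O = \left(-110 + 102\right) - 46 = -8 - 46 = -54$)
$q{\left(h \right)} = 9$ ($q{\left(h \right)} = 10 - 1 = 9$)
$\sqrt{q{\left(P{\left(1,Q{\left(0,4 \right)} \right)} \right)} + 290} O = \sqrt{9 + 290} \left(-54\right) = \sqrt{299} \left(-54\right) = - 54 \sqrt{299}$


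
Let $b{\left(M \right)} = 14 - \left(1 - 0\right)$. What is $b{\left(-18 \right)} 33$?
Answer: $429$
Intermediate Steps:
$b{\left(M \right)} = 13$ ($b{\left(M \right)} = 14 - \left(1 + 0\right) = 14 - 1 = 13$)
$b{\left(-18 \right)} 33 = 13 \cdot 33 = 429$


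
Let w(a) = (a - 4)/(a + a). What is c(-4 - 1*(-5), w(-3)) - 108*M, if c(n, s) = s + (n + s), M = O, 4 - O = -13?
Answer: -5498/3 ≈ -1832.7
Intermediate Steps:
w(a) = (-4 + a)/(2*a) (w(a) = (-4 + a)/((2*a)) = (-4 + a)*(1/(2*a)) = (-4 + a)/(2*a))
O = 17 (O = 4 - 1*(-13) = 4 + 13 = 17)
M = 17
c(n, s) = n + 2*s
c(-4 - 1*(-5), w(-3)) - 108*M = ((-4 - 1*(-5)) + 2*((½)*(-4 - 3)/(-3))) - 108*17 = ((-4 + 5) + 2*((½)*(-⅓)*(-7))) - 1836 = (1 + 2*(7/6)) - 1836 = (1 + 7/3) - 1836 = 10/3 - 1836 = -5498/3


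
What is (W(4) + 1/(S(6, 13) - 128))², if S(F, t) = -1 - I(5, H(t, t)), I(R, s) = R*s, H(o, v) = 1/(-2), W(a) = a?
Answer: 1020100/64009 ≈ 15.937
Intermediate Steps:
H(o, v) = -½
S(F, t) = 3/2 (S(F, t) = -1 - 5*(-1)/2 = -1 - 1*(-5/2) = -1 + 5/2 = 3/2)
(W(4) + 1/(S(6, 13) - 128))² = (4 + 1/(3/2 - 128))² = (4 + 1/(-253/2))² = (4 - 2/253)² = (1010/253)² = 1020100/64009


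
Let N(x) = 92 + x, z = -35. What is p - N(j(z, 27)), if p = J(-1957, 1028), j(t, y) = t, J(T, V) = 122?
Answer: 65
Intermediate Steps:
p = 122
p - N(j(z, 27)) = 122 - (92 - 35) = 122 - 1*57 = 122 - 57 = 65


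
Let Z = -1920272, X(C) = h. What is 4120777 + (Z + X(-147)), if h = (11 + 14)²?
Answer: 2201130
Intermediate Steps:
h = 625 (h = 25² = 625)
X(C) = 625
4120777 + (Z + X(-147)) = 4120777 + (-1920272 + 625) = 4120777 - 1919647 = 2201130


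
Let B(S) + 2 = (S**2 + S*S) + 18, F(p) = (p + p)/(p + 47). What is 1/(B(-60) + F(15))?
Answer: 31/223711 ≈ 0.00013857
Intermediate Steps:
F(p) = 2*p/(47 + p) (F(p) = (2*p)/(47 + p) = 2*p/(47 + p))
B(S) = 16 + 2*S**2 (B(S) = -2 + ((S**2 + S*S) + 18) = -2 + ((S**2 + S**2) + 18) = -2 + (2*S**2 + 18) = -2 + (18 + 2*S**2) = 16 + 2*S**2)
1/(B(-60) + F(15)) = 1/((16 + 2*(-60)**2) + 2*15/(47 + 15)) = 1/((16 + 2*3600) + 2*15/62) = 1/((16 + 7200) + 2*15*(1/62)) = 1/(7216 + 15/31) = 1/(223711/31) = 31/223711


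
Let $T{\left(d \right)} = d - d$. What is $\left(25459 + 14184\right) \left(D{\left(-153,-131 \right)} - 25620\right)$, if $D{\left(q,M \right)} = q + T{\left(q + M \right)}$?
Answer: $-1021719039$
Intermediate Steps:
$T{\left(d \right)} = 0$
$D{\left(q,M \right)} = q$ ($D{\left(q,M \right)} = q + 0 = q$)
$\left(25459 + 14184\right) \left(D{\left(-153,-131 \right)} - 25620\right) = \left(25459 + 14184\right) \left(-153 - 25620\right) = 39643 \left(-25773\right) = -1021719039$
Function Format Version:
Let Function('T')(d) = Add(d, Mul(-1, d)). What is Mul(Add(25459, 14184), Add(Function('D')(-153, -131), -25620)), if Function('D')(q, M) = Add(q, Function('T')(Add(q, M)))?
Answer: -1021719039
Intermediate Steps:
Function('T')(d) = 0
Function('D')(q, M) = q (Function('D')(q, M) = Add(q, 0) = q)
Mul(Add(25459, 14184), Add(Function('D')(-153, -131), -25620)) = Mul(Add(25459, 14184), Add(-153, -25620)) = Mul(39643, -25773) = -1021719039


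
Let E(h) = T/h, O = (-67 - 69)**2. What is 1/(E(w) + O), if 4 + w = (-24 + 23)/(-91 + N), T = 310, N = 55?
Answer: 143/2633768 ≈ 5.4295e-5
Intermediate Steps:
O = 18496 (O = (-136)**2 = 18496)
w = -143/36 (w = -4 + (-24 + 23)/(-91 + 55) = -4 - 1/(-36) = -4 - 1*(-1/36) = -4 + 1/36 = -143/36 ≈ -3.9722)
E(h) = 310/h
1/(E(w) + O) = 1/(310/(-143/36) + 18496) = 1/(310*(-36/143) + 18496) = 1/(-11160/143 + 18496) = 1/(2633768/143) = 143/2633768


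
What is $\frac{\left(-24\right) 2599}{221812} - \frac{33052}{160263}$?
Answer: $- \frac{188346686}{386394093} \approx -0.48745$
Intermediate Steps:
$\frac{\left(-24\right) 2599}{221812} - \frac{33052}{160263} = \left(-62376\right) \frac{1}{221812} - \frac{33052}{160263} = - \frac{678}{2411} - \frac{33052}{160263} = - \frac{188346686}{386394093}$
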